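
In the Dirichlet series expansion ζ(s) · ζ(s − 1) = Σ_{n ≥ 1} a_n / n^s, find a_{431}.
σ(431) = 432

In the product (Σ m^0/m^s)(Σ k / k^s) = Σ (Σ_{d | n} d) / n^s, the coefficient of 1/n^s is σ(n) = Σ_{d | n} d. For n = 431, divisors are [1, 431]; summing: σ(431) = 432.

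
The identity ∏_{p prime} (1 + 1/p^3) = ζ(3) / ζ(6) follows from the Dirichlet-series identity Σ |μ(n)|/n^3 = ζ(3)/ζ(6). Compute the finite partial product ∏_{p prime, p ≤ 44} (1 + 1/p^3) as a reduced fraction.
∏ = 77199709041125603078439960576/65340146372601957980502060935

The primes p ≤ 44 are [2, 3, 5, 7, 11, 13, 17, 19, 23, 29, 31, 37, 41, 43]. For each, (1 + 1/p^3) = (p^3 + 1)/p^3. Multiplying these fractions over p ∈ [2, 3, 5, 7, 11, 13, 17, 19, 23, 29, 31, 37, 41, 43] gives 77199709041125603078439960576/65340146372601957980502060935. (In the limit P → ∞ this tends to ζ(3)/ζ(6).)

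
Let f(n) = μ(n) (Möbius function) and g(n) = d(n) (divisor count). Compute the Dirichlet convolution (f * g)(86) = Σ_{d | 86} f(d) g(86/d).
(μ * d)(86) = 1

Divisors of 86: [1, 2, 43, 86]. For each d | 86:
  d = 1: μ(1) · d(86/1) = 1 · 4 = 4
  d = 2: μ(2) · d(86/2) = -1 · 2 = -2
  d = 43: μ(43) · d(86/43) = -1 · 2 = -2
  d = 86: μ(86) · d(86/86) = 1 · 1 = 1
Summing: (μ * d)(86) = 4 + -2 + -2 + 1 = 1.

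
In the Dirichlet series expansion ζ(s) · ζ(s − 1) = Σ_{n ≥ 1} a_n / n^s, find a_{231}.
σ(231) = 384

In the product (Σ m^0/m^s)(Σ k / k^s) = Σ (Σ_{d | n} d) / n^s, the coefficient of 1/n^s is σ(n) = Σ_{d | n} d. For n = 231, divisors are [1, 3, 7, 11, 21, 33, 77, 231]; summing: σ(231) = 384.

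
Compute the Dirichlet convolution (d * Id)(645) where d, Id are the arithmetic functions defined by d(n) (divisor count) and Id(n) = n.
(d * Id)(645) = 1575

Divisors of 645: [1, 3, 5, 15, 43, 129, 215, 645]. For each d | 645:
  d = 1: d(1) · Id(645/1) = 1 · 645 = 645
  d = 3: d(3) · Id(645/3) = 2 · 215 = 430
  d = 5: d(5) · Id(645/5) = 2 · 129 = 258
  d = 15: d(15) · Id(645/15) = 4 · 43 = 172
  d = 43: d(43) · Id(645/43) = 2 · 15 = 30
  d = 129: d(129) · Id(645/129) = 4 · 5 = 20
  d = 215: d(215) · Id(645/215) = 4 · 3 = 12
  d = 645: d(645) · Id(645/645) = 8 · 1 = 8
Summing: (d * Id)(645) = 645 + 430 + 258 + 172 + 30 + 20 + 12 + 8 = 1575.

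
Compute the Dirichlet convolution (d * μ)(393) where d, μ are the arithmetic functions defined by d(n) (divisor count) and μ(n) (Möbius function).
(d * μ)(393) = 1

Divisors of 393: [1, 3, 131, 393]. For each d | 393:
  d = 1: d(1) · μ(393/1) = 1 · 1 = 1
  d = 3: d(3) · μ(393/3) = 2 · -1 = -2
  d = 131: d(131) · μ(393/131) = 2 · -1 = -2
  d = 393: d(393) · μ(393/393) = 4 · 1 = 4
Summing: (d * μ)(393) = 1 + -2 + -2 + 4 = 1.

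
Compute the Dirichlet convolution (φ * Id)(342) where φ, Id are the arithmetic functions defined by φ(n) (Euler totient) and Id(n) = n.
(φ * Id)(342) = 2331

Divisors of 342: [1, 2, 3, 6, 9, 18, 19, 38, 57, 114, 171, 342]. For each d | 342:
  d = 1: φ(1) · Id(342/1) = 1 · 342 = 342
  d = 2: φ(2) · Id(342/2) = 1 · 171 = 171
  d = 3: φ(3) · Id(342/3) = 2 · 114 = 228
  d = 6: φ(6) · Id(342/6) = 2 · 57 = 114
  d = 9: φ(9) · Id(342/9) = 6 · 38 = 228
  d = 18: φ(18) · Id(342/18) = 6 · 19 = 114
  d = 19: φ(19) · Id(342/19) = 18 · 18 = 324
  d = 38: φ(38) · Id(342/38) = 18 · 9 = 162
  d = 57: φ(57) · Id(342/57) = 36 · 6 = 216
  d = 114: φ(114) · Id(342/114) = 36 · 3 = 108
  d = 171: φ(171) · Id(342/171) = 108 · 2 = 216
  d = 342: φ(342) · Id(342/342) = 108 · 1 = 108
Summing: (φ * Id)(342) = 342 + 171 + 228 + 114 + 228 + 114 + 324 + 162 + 216 + 108 + 216 + 108 = 2331.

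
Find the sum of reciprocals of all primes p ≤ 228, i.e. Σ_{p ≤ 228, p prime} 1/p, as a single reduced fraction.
Σ 1/p = 163511827859273678384959815113729742050404828958383078813204061634794561817548326350576887/83311209124804345037562846379881038241134671040860314654617977748077292641632790457335110

π(228) = 49, so the primes ≤ 228 are [2, 3, 5, 7, 11, 13, 17, 19, 23, 29, 31, 37, 41, 43, 47, 53, 59, 61, 67, 71, 73, 79, 83, 89, 97, 101, 103, 107, 109, 113, 127, 131, 137, 139, 149, 151, 157, 163, 167, 173, 179, 181, 191, 193, 197, 199, 211, 223, 227]. Summing 1/p over these primes: 163511827859273678384959815113729742050404828958383078813204061634794561817548326350576887/83311209124804345037562846379881038241134671040860314654617977748077292641632790457335110 ≈ 1.9627. Mertens estimate ln ln(228) + 0.2615 ≈ 1.9533.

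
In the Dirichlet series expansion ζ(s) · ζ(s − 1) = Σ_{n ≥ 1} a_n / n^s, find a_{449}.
σ(449) = 450

In the product (Σ m^0/m^s)(Σ k / k^s) = Σ (Σ_{d | n} d) / n^s, the coefficient of 1/n^s is σ(n) = Σ_{d | n} d. For n = 449, divisors are [1, 449]; summing: σ(449) = 450.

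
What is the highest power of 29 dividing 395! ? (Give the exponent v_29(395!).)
v_29(395!) = 13

Legendre's formula: v_p(n!) = Σ_{k ≥ 1} ⌊n / p^k⌋. For p = 29, n = 395, the terms are:
  ⌊395/29^1⌋ = ⌊395/29⌋ = 13
(the next term ⌊395/29^2⌋ = 0, terminating the sum). Summing: v_29(395!) = 13 = 13.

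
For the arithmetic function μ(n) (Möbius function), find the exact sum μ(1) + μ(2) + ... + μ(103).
Σ_{n ≤ 103} μ(n) = -2

Compute μ(n) for each 1 ≤ n ≤ 103: μ(1) = 1, μ(2) = -1, μ(3) = -1, μ(4) = 0, μ(5) = -1, μ(6) = 1, μ(7) = -1, μ(8) = 0, μ(9) = 0, μ(10) = 1, μ(11) = -1, μ(12) = 0, μ(13) = -1, μ(14) = 1, μ(15) = 1, μ(16) = 0, μ(17) = -1, μ(18) = 0, μ(19) = -1, μ(20) = 0, μ(21) = 1, μ(22) = 1, μ(23) = -1, μ(24) = 0, μ(25) = 0, μ(26) = 1, μ(27) = 0, μ(28) = 0, μ(29) = -1, μ(30) = -1, μ(31) = -1, μ(32) = 0, μ(33) = 1, μ(34) = 1, μ(35) = 1, μ(36) = 0, μ(37) = -1, μ(38) = 1, μ(39) = 1, μ(40) = 0, μ(41) = -1, μ(42) = -1, μ(43) = -1, μ(44) = 0, μ(45) = 0, μ(46) = 1, μ(47) = -1, μ(48) = 0, μ(49) = 0, μ(50) = 0, μ(51) = 1, μ(52) = 0, μ(53) = -1, μ(54) = 0, μ(55) = 1, μ(56) = 0, μ(57) = 1, μ(58) = 1, μ(59) = -1, μ(60) = 0, μ(61) = -1, μ(62) = 1, μ(63) = 0, μ(64) = 0, μ(65) = 1, μ(66) = -1, μ(67) = -1, μ(68) = 0, μ(69) = 1, μ(70) = -1, μ(71) = -1, μ(72) = 0, μ(73) = -1, μ(74) = 1, μ(75) = 0, μ(76) = 0, μ(77) = 1, μ(78) = -1, μ(79) = -1, μ(80) = 0, μ(81) = 0, μ(82) = 1, μ(83) = -1, μ(84) = 0, μ(85) = 1, μ(86) = 1, μ(87) = 1, μ(88) = 0, μ(89) = -1, μ(90) = 0, μ(91) = 1, μ(92) = 0, μ(93) = 1, μ(94) = 1, μ(95) = 1, μ(96) = 0, μ(97) = -1, μ(98) = 0, μ(99) = 0, μ(100) = 0, μ(101) = -1, μ(102) = -1, μ(103) = -1. Summing all 103 values: -2. (Mertens function M(x) = Σ_{n ≤ x} μ(n); on average M(x) should be small (PNT ⟺ M(x) = o(x)).)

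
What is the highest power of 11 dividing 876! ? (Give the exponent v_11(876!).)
v_11(876!) = 86

Legendre's formula: v_p(n!) = Σ_{k ≥ 1} ⌊n / p^k⌋. For p = 11, n = 876, the terms are:
  ⌊876/11^1⌋ = ⌊876/11⌋ = 79
  ⌊876/11^2⌋ = ⌊876/121⌋ = 7
(the next term ⌊876/11^3⌋ = 0, terminating the sum). Summing: v_11(876!) = 79 + 7 = 86.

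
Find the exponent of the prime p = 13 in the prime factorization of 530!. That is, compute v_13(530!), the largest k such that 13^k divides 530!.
v_13(530!) = 43

Legendre's formula: v_p(n!) = Σ_{k ≥ 1} ⌊n / p^k⌋. For p = 13, n = 530, the terms are:
  ⌊530/13^1⌋ = ⌊530/13⌋ = 40
  ⌊530/13^2⌋ = ⌊530/169⌋ = 3
(the next term ⌊530/13^3⌋ = 0, terminating the sum). Summing: v_13(530!) = 40 + 3 = 43.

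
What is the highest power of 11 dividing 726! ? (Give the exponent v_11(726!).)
v_11(726!) = 72

Legendre's formula: v_p(n!) = Σ_{k ≥ 1} ⌊n / p^k⌋. For p = 11, n = 726, the terms are:
  ⌊726/11^1⌋ = ⌊726/11⌋ = 66
  ⌊726/11^2⌋ = ⌊726/121⌋ = 6
(the next term ⌊726/11^3⌋ = 0, terminating the sum). Summing: v_11(726!) = 66 + 6 = 72.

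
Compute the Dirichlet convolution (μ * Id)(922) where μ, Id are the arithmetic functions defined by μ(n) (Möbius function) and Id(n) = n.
(μ * Id)(922) = 460

Divisors of 922: [1, 2, 461, 922]. For each d | 922:
  d = 1: μ(1) · Id(922/1) = 1 · 922 = 922
  d = 2: μ(2) · Id(922/2) = -1 · 461 = -461
  d = 461: μ(461) · Id(922/461) = -1 · 2 = -2
  d = 922: μ(922) · Id(922/922) = 1 · 1 = 1
Summing: (μ * Id)(922) = 922 + -461 + -2 + 1 = 460.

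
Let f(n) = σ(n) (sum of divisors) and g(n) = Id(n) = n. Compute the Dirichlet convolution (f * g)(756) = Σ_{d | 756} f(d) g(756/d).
(σ * Id)(756) = 36210

Divisors of 756: [1, 2, 3, 4, 6, 7, 9, 12, 14, 18, 21, 27, 28, 36, 42, 54, 63, 84, 108, 126, 189, 252, 378, 756]. For each d | 756:
  d = 1: σ(1) · Id(756/1) = 1 · 756 = 756
  d = 2: σ(2) · Id(756/2) = 3 · 378 = 1134
  d = 3: σ(3) · Id(756/3) = 4 · 252 = 1008
  d = 4: σ(4) · Id(756/4) = 7 · 189 = 1323
  d = 6: σ(6) · Id(756/6) = 12 · 126 = 1512
  d = 7: σ(7) · Id(756/7) = 8 · 108 = 864
  d = 9: σ(9) · Id(756/9) = 13 · 84 = 1092
  d = 12: σ(12) · Id(756/12) = 28 · 63 = 1764
  d = 14: σ(14) · Id(756/14) = 24 · 54 = 1296
  d = 18: σ(18) · Id(756/18) = 39 · 42 = 1638
  d = 21: σ(21) · Id(756/21) = 32 · 36 = 1152
  d = 27: σ(27) · Id(756/27) = 40 · 28 = 1120
  d = 28: σ(28) · Id(756/28) = 56 · 27 = 1512
  d = 36: σ(36) · Id(756/36) = 91 · 21 = 1911
  d = 42: σ(42) · Id(756/42) = 96 · 18 = 1728
  d = 54: σ(54) · Id(756/54) = 120 · 14 = 1680
  d = 63: σ(63) · Id(756/63) = 104 · 12 = 1248
  d = 84: σ(84) · Id(756/84) = 224 · 9 = 2016
  d = 108: σ(108) · Id(756/108) = 280 · 7 = 1960
  d = 126: σ(126) · Id(756/126) = 312 · 6 = 1872
  d = 189: σ(189) · Id(756/189) = 320 · 4 = 1280
  d = 252: σ(252) · Id(756/252) = 728 · 3 = 2184
  d = 378: σ(378) · Id(756/378) = 960 · 2 = 1920
  d = 756: σ(756) · Id(756/756) = 2240 · 1 = 2240
Summing: (σ * Id)(756) = 756 + 1134 + 1008 + 1323 + 1512 + 864 + 1092 + 1764 + 1296 + 1638 + 1152 + 1120 + 1512 + 1911 + 1728 + 1680 + 1248 + 2016 + 1960 + 1872 + 1280 + 2184 + 1920 + 2240 = 36210.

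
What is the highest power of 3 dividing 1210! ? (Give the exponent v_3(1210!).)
v_3(1210!) = 600

Legendre's formula: v_p(n!) = Σ_{k ≥ 1} ⌊n / p^k⌋. For p = 3, n = 1210, the terms are:
  ⌊1210/3^1⌋ = ⌊1210/3⌋ = 403
  ⌊1210/3^2⌋ = ⌊1210/9⌋ = 134
  ⌊1210/3^3⌋ = ⌊1210/27⌋ = 44
  ⌊1210/3^4⌋ = ⌊1210/81⌋ = 14
  ⌊1210/3^5⌋ = ⌊1210/243⌋ = 4
  ⌊1210/3^6⌋ = ⌊1210/729⌋ = 1
(the next term ⌊1210/3^7⌋ = 0, terminating the sum). Summing: v_3(1210!) = 403 + 134 + 44 + 14 + 4 + 1 = 600.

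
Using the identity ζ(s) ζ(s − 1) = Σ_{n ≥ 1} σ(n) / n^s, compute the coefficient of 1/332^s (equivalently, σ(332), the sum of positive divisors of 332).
σ(332) = 588

In the product (Σ m^0/m^s)(Σ k / k^s) = Σ (Σ_{d | n} d) / n^s, the coefficient of 1/n^s is σ(n) = Σ_{d | n} d. For n = 332, divisors are [1, 2, 4, 83, 166, 332]; summing: σ(332) = 588.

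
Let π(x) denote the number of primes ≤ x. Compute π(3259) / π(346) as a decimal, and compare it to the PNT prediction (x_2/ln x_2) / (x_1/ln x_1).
π(3259)/π(346) = 461/68 ≈ 6.7794;  PNT prediction ≈ 6.8076.

π(346) = 68 and π(3259) = 461, so π(3259)/π(346) ≈ 6.7794. The PNT-predicted ratio is (3259/ln(3259)) / (346/ln(346)) ≈ 6.8076. The two agree to within a few percent, as expected.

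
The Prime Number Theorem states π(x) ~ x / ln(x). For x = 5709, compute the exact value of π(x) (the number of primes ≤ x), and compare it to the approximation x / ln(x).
π(5709) = 751;  x/ln(x) ≈ 660.02;  relative error ≈ 12.12%.

Directly count primes up to 5709: π(5709) = 751. The PNT approximation gives 5709/ln(5709) ≈ 5709/8.64980 ≈ 660.02. Relative error (π(x) − x/ln(x)) / π(x) ≈ 12.12%; the approximation is known to undercount slightly (Li(x) is a better estimate).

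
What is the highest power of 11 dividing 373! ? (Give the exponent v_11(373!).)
v_11(373!) = 36

Legendre's formula: v_p(n!) = Σ_{k ≥ 1} ⌊n / p^k⌋. For p = 11, n = 373, the terms are:
  ⌊373/11^1⌋ = ⌊373/11⌋ = 33
  ⌊373/11^2⌋ = ⌊373/121⌋ = 3
(the next term ⌊373/11^3⌋ = 0, terminating the sum). Summing: v_11(373!) = 33 + 3 = 36.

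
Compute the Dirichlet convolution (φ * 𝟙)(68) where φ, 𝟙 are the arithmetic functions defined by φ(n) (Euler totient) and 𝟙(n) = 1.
(φ * 𝟙)(68) = 68

Divisors of 68: [1, 2, 4, 17, 34, 68]. For each d | 68:
  d = 1: φ(1) · 𝟙(68/1) = 1 · 1 = 1
  d = 2: φ(2) · 𝟙(68/2) = 1 · 1 = 1
  d = 4: φ(4) · 𝟙(68/4) = 2 · 1 = 2
  d = 17: φ(17) · 𝟙(68/17) = 16 · 1 = 16
  d = 34: φ(34) · 𝟙(68/34) = 16 · 1 = 16
  d = 68: φ(68) · 𝟙(68/68) = 32 · 1 = 32
Summing: (φ * 𝟙)(68) = 1 + 1 + 2 + 16 + 16 + 32 = 68.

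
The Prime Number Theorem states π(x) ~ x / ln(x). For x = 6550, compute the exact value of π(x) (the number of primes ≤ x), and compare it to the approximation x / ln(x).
π(6550) = 845;  x/ln(x) ≈ 745.40;  relative error ≈ 11.79%.

Directly count primes up to 6550: π(6550) = 845. The PNT approximation gives 6550/ln(6550) ≈ 6550/8.78722 ≈ 745.40. Relative error (π(x) − x/ln(x)) / π(x) ≈ 11.79%; the approximation is known to undercount slightly (Li(x) is a better estimate).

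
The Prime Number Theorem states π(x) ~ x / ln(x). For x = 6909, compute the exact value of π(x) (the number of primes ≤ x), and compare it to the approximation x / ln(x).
π(6909) = 888;  x/ln(x) ≈ 781.51;  relative error ≈ 11.99%.

Directly count primes up to 6909: π(6909) = 888. The PNT approximation gives 6909/ln(6909) ≈ 6909/8.84058 ≈ 781.51. Relative error (π(x) − x/ln(x)) / π(x) ≈ 11.99%; the approximation is known to undercount slightly (Li(x) is a better estimate).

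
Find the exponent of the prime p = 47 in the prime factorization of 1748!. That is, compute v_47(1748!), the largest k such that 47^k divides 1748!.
v_47(1748!) = 37

Legendre's formula: v_p(n!) = Σ_{k ≥ 1} ⌊n / p^k⌋. For p = 47, n = 1748, the terms are:
  ⌊1748/47^1⌋ = ⌊1748/47⌋ = 37
(the next term ⌊1748/47^2⌋ = 0, terminating the sum). Summing: v_47(1748!) = 37 = 37.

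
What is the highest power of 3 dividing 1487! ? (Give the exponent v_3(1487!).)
v_3(1487!) = 741

Legendre's formula: v_p(n!) = Σ_{k ≥ 1} ⌊n / p^k⌋. For p = 3, n = 1487, the terms are:
  ⌊1487/3^1⌋ = ⌊1487/3⌋ = 495
  ⌊1487/3^2⌋ = ⌊1487/9⌋ = 165
  ⌊1487/3^3⌋ = ⌊1487/27⌋ = 55
  ⌊1487/3^4⌋ = ⌊1487/81⌋ = 18
  ⌊1487/3^5⌋ = ⌊1487/243⌋ = 6
  ⌊1487/3^6⌋ = ⌊1487/729⌋ = 2
(the next term ⌊1487/3^7⌋ = 0, terminating the sum). Summing: v_3(1487!) = 495 + 165 + 55 + 18 + 6 + 2 = 741.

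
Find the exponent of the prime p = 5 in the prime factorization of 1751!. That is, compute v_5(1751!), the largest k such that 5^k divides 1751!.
v_5(1751!) = 436

Legendre's formula: v_p(n!) = Σ_{k ≥ 1} ⌊n / p^k⌋. For p = 5, n = 1751, the terms are:
  ⌊1751/5^1⌋ = ⌊1751/5⌋ = 350
  ⌊1751/5^2⌋ = ⌊1751/25⌋ = 70
  ⌊1751/5^3⌋ = ⌊1751/125⌋ = 14
  ⌊1751/5^4⌋ = ⌊1751/625⌋ = 2
(the next term ⌊1751/5^5⌋ = 0, terminating the sum). Summing: v_5(1751!) = 350 + 70 + 14 + 2 = 436.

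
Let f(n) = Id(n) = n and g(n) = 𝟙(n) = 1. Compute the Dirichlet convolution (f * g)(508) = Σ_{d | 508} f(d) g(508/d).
(Id * 𝟙)(508) = 896

Divisors of 508: [1, 2, 4, 127, 254, 508]. For each d | 508:
  d = 1: Id(1) · 𝟙(508/1) = 1 · 1 = 1
  d = 2: Id(2) · 𝟙(508/2) = 2 · 1 = 2
  d = 4: Id(4) · 𝟙(508/4) = 4 · 1 = 4
  d = 127: Id(127) · 𝟙(508/127) = 127 · 1 = 127
  d = 254: Id(254) · 𝟙(508/254) = 254 · 1 = 254
  d = 508: Id(508) · 𝟙(508/508) = 508 · 1 = 508
Summing: (Id * 𝟙)(508) = 1 + 2 + 4 + 127 + 254 + 508 = 896.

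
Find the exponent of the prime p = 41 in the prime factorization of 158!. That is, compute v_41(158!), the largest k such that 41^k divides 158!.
v_41(158!) = 3

Legendre's formula: v_p(n!) = Σ_{k ≥ 1} ⌊n / p^k⌋. For p = 41, n = 158, the terms are:
  ⌊158/41^1⌋ = ⌊158/41⌋ = 3
(the next term ⌊158/41^2⌋ = 0, terminating the sum). Summing: v_41(158!) = 3 = 3.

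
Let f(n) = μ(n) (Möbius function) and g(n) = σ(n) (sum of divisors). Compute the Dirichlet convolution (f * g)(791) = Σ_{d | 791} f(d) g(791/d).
(μ * σ)(791) = 791

Divisors of 791: [1, 7, 113, 791]. For each d | 791:
  d = 1: μ(1) · σ(791/1) = 1 · 912 = 912
  d = 7: μ(7) · σ(791/7) = -1 · 114 = -114
  d = 113: μ(113) · σ(791/113) = -1 · 8 = -8
  d = 791: μ(791) · σ(791/791) = 1 · 1 = 1
Summing: (μ * σ)(791) = 912 + -114 + -8 + 1 = 791.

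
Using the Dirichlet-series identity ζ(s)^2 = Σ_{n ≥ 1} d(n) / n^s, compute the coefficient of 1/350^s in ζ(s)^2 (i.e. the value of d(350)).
d(350) = 12

ζ(s)^2 = (Σ 1/m^s)(Σ 1/k^s). The coefficient of 1/n^s in the product is the number of ordered pairs (m, k) with mk = n, which equals d(n). For n = 350, divisors are [1, 2, 5, 7, 10, 14, 25, 35, 50, 70, 175, 350], so d(350) = 12.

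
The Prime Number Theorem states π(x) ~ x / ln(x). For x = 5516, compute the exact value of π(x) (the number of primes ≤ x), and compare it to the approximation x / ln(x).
π(5516) = 728;  x/ln(x) ≈ 640.25;  relative error ≈ 12.05%.

Directly count primes up to 5516: π(5516) = 728. The PNT approximation gives 5516/ln(5516) ≈ 5516/8.61541 ≈ 640.25. Relative error (π(x) − x/ln(x)) / π(x) ≈ 12.05%; the approximation is known to undercount slightly (Li(x) is a better estimate).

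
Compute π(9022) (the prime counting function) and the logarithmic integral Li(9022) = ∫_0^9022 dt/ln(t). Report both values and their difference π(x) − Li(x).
π(9022) = 1121;  Li(9022) ≈ 1139.36;  π(x) − Li(x) ≈ -18.36.

Direct count of primes ≤ 9022 gives π(9022) = 1121. Numerical evaluation of the logarithmic integral gives Li(9022) ≈ 1139.36. The difference π(x) − Li(x) ≈ -18.36 is typically negative for small/moderate x (Li(x) overestimates), though Littlewood's theorem shows this sign changes infinitely often.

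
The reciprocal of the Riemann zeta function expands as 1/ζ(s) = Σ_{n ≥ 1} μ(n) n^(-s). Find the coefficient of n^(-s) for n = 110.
μ(110) = -1

Factor n = 110 = 2 · 5 · 11. μ(n) = 0 if any exponent ≥ 2 (not squarefree); otherwise μ(n) = (−1)^{ω(n)} where ω(n) is the number of distinct prime factors. Applying: μ(110) = -1.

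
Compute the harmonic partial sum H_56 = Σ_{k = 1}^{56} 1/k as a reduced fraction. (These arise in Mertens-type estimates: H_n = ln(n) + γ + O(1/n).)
H_56 = 252476961434436524654789/54749786241679275146400

Direct summation: H_56 = 1 + 1/2 + ... + 1/56. The least common denominator is lcm(1, ..., 56) = 164249358725037825439200; over this denominator the numerator is 164249358725037825439200 + 82124679362518912719600 + 54749786241679275146400 + 41062339681259456359800 + 32849871745007565087840 + 27374893120839637573200 + 23464194103576832205600 + 20531169840629728179900 + 18249928747226425048800 + 16424935872503782543920 + 14931759884094347767200 + 13687446560419818786600 + 12634566055772140418400 + 11732097051788416102800 + 10949957248335855029280 + 10265584920314864089950 + 9661726983825754437600 + 9124964373613212524400 + 8644703090791464496800 + 8212467936251891271960 + 7821398034525610735200 + 7465879942047173883600 + 7141276466305992410400 + 6843723280209909393300 + 6569974349001513017568 + 6317283027886070209200 + 6083309582408808349600 + 5866048525894208051400 + 5663770990518545704800 + 5474978624167927514640 + 5298366410485091143200 + 5132792460157432044975 + 4977253294698115922400 + 4830863491912877218800 + 4692838820715366441120 + 4562482186806606262200 + 4439171857433454741600 + 4322351545395732248400 + 4211522018590713472800 + 4106233968125945635980 + 4006081920122873791200 + 3910699017262805367600 + 3819752528489251754400 + 3732939971023586941800 + 3649985749445285009760 + 3570638233152996205200 + 3494667206915698413600 + 3421861640104954696650 + 3352027729082404600800 + 3284987174500756508784 + 3220575661275251479200 + 3158641513943035104600 + 3099044504245996706400 + 3041654791204404174800 + 2986351976818869553440 + 2933024262947104025700 = 757430884303309573964367, so H_56 = 757430884303309573964367/164249358725037825439200; reducing by gcd(757430884303309573964367, 164249358725037825439200) = 3 gives 252476961434436524654789/54749786241679275146400 ≈ 4.61147. (The PNT-adjacent estimate ln(56) + γ ≈ 4.60257 matches within O(1/n).)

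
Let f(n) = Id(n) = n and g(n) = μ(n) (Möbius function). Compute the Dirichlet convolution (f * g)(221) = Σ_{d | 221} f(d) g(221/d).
(Id * μ)(221) = 192

Divisors of 221: [1, 13, 17, 221]. For each d | 221:
  d = 1: Id(1) · μ(221/1) = 1 · 1 = 1
  d = 13: Id(13) · μ(221/13) = 13 · -1 = -13
  d = 17: Id(17) · μ(221/17) = 17 · -1 = -17
  d = 221: Id(221) · μ(221/221) = 221 · 1 = 221
Summing: (Id * μ)(221) = 1 + -13 + -17 + 221 = 192.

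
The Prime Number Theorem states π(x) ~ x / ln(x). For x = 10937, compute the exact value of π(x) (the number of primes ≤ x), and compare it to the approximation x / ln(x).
π(10937) = 1328;  x/ln(x) ≈ 1176.03;  relative error ≈ 11.44%.

Directly count primes up to 10937: π(10937) = 1328. The PNT approximation gives 10937/ln(10937) ≈ 10937/9.29991 ≈ 1176.03. Relative error (π(x) − x/ln(x)) / π(x) ≈ 11.44%; the approximation is known to undercount slightly (Li(x) is a better estimate).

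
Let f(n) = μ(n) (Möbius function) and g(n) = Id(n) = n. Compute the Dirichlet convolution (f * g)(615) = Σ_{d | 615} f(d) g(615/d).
(μ * Id)(615) = 320

Divisors of 615: [1, 3, 5, 15, 41, 123, 205, 615]. For each d | 615:
  d = 1: μ(1) · Id(615/1) = 1 · 615 = 615
  d = 3: μ(3) · Id(615/3) = -1 · 205 = -205
  d = 5: μ(5) · Id(615/5) = -1 · 123 = -123
  d = 15: μ(15) · Id(615/15) = 1 · 41 = 41
  d = 41: μ(41) · Id(615/41) = -1 · 15 = -15
  d = 123: μ(123) · Id(615/123) = 1 · 5 = 5
  d = 205: μ(205) · Id(615/205) = 1 · 3 = 3
  d = 615: μ(615) · Id(615/615) = -1 · 1 = -1
Summing: (μ * Id)(615) = 615 + -205 + -123 + 41 + -15 + 5 + 3 + -1 = 320.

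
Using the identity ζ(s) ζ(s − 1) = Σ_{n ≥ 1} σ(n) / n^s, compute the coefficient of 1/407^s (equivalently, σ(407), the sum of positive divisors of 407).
σ(407) = 456

In the product (Σ m^0/m^s)(Σ k / k^s) = Σ (Σ_{d | n} d) / n^s, the coefficient of 1/n^s is σ(n) = Σ_{d | n} d. For n = 407, divisors are [1, 11, 37, 407]; summing: σ(407) = 456.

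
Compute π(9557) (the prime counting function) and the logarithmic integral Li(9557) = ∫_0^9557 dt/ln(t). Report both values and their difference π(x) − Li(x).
π(9557) = 1183;  Li(9557) ≈ 1197.92;  π(x) − Li(x) ≈ -14.92.

Direct count of primes ≤ 9557 gives π(9557) = 1183. Numerical evaluation of the logarithmic integral gives Li(9557) ≈ 1197.92. The difference π(x) − Li(x) ≈ -14.92 is typically negative for small/moderate x (Li(x) overestimates), though Littlewood's theorem shows this sign changes infinitely often.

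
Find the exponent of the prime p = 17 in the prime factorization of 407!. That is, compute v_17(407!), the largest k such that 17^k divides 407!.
v_17(407!) = 24

Legendre's formula: v_p(n!) = Σ_{k ≥ 1} ⌊n / p^k⌋. For p = 17, n = 407, the terms are:
  ⌊407/17^1⌋ = ⌊407/17⌋ = 23
  ⌊407/17^2⌋ = ⌊407/289⌋ = 1
(the next term ⌊407/17^3⌋ = 0, terminating the sum). Summing: v_17(407!) = 23 + 1 = 24.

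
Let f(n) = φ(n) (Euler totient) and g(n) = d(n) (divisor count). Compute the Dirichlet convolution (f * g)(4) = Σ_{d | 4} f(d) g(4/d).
(φ * d)(4) = 7

Divisors of 4: [1, 2, 4]. For each d | 4:
  d = 1: φ(1) · d(4/1) = 1 · 3 = 3
  d = 2: φ(2) · d(4/2) = 1 · 2 = 2
  d = 4: φ(4) · d(4/4) = 2 · 1 = 2
Summing: (φ * d)(4) = 3 + 2 + 2 = 7.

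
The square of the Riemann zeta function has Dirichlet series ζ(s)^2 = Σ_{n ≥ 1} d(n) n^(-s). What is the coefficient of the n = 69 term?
d(69) = 4

ζ(s)^2 = (Σ 1/m^s)(Σ 1/k^s). The coefficient of 1/n^s in the product is the number of ordered pairs (m, k) with mk = n, which equals d(n). For n = 69, divisors are [1, 3, 23, 69], so d(69) = 4.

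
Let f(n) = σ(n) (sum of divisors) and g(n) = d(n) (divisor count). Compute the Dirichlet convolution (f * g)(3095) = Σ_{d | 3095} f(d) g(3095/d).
(σ * d)(3095) = 4976

Divisors of 3095: [1, 5, 619, 3095]. For each d | 3095:
  d = 1: σ(1) · d(3095/1) = 1 · 4 = 4
  d = 5: σ(5) · d(3095/5) = 6 · 2 = 12
  d = 619: σ(619) · d(3095/619) = 620 · 2 = 1240
  d = 3095: σ(3095) · d(3095/3095) = 3720 · 1 = 3720
Summing: (σ * d)(3095) = 4 + 12 + 1240 + 3720 = 4976.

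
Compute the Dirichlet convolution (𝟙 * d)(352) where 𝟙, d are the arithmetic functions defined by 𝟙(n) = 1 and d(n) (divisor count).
(𝟙 * d)(352) = 63

Divisors of 352: [1, 2, 4, 8, 11, 16, 22, 32, 44, 88, 176, 352]. For each d | 352:
  d = 1: 𝟙(1) · d(352/1) = 1 · 12 = 12
  d = 2: 𝟙(2) · d(352/2) = 1 · 10 = 10
  d = 4: 𝟙(4) · d(352/4) = 1 · 8 = 8
  d = 8: 𝟙(8) · d(352/8) = 1 · 6 = 6
  d = 11: 𝟙(11) · d(352/11) = 1 · 6 = 6
  d = 16: 𝟙(16) · d(352/16) = 1 · 4 = 4
  d = 22: 𝟙(22) · d(352/22) = 1 · 5 = 5
  d = 32: 𝟙(32) · d(352/32) = 1 · 2 = 2
  d = 44: 𝟙(44) · d(352/44) = 1 · 4 = 4
  d = 88: 𝟙(88) · d(352/88) = 1 · 3 = 3
  d = 176: 𝟙(176) · d(352/176) = 1 · 2 = 2
  d = 352: 𝟙(352) · d(352/352) = 1 · 1 = 1
Summing: (𝟙 * d)(352) = 12 + 10 + 8 + 6 + 6 + 4 + 5 + 2 + 4 + 3 + 2 + 1 = 63.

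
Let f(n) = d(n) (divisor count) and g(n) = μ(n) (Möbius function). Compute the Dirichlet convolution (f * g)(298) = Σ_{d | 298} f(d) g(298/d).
(d * μ)(298) = 1

Divisors of 298: [1, 2, 149, 298]. For each d | 298:
  d = 1: d(1) · μ(298/1) = 1 · 1 = 1
  d = 2: d(2) · μ(298/2) = 2 · -1 = -2
  d = 149: d(149) · μ(298/149) = 2 · -1 = -2
  d = 298: d(298) · μ(298/298) = 4 · 1 = 4
Summing: (d * μ)(298) = 1 + -2 + -2 + 4 = 1.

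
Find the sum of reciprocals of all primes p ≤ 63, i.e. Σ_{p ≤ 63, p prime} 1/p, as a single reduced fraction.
Σ 1/p = 201015517717077830328949/117288381359406970983270

π(63) = 18, so the primes ≤ 63 are [2, 3, 5, 7, 11, 13, 17, 19, 23, 29, 31, 37, 41, 43, 47, 53, 59, 61]. Summing 1/p over these primes: 201015517717077830328949/117288381359406970983270 ≈ 1.7139. Mertens estimate ln ln(63) + 0.2615 ≈ 1.6829.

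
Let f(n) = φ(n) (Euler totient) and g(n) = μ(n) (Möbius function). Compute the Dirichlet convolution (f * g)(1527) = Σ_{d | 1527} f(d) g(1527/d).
(φ * μ)(1527) = 507

Divisors of 1527: [1, 3, 509, 1527]. For each d | 1527:
  d = 1: φ(1) · μ(1527/1) = 1 · 1 = 1
  d = 3: φ(3) · μ(1527/3) = 2 · -1 = -2
  d = 509: φ(509) · μ(1527/509) = 508 · -1 = -508
  d = 1527: φ(1527) · μ(1527/1527) = 1016 · 1 = 1016
Summing: (φ * μ)(1527) = 1 + -2 + -508 + 1016 = 507.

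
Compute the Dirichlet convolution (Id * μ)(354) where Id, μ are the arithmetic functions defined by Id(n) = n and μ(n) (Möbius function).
(Id * μ)(354) = 116

Divisors of 354: [1, 2, 3, 6, 59, 118, 177, 354]. For each d | 354:
  d = 1: Id(1) · μ(354/1) = 1 · -1 = -1
  d = 2: Id(2) · μ(354/2) = 2 · 1 = 2
  d = 3: Id(3) · μ(354/3) = 3 · 1 = 3
  d = 6: Id(6) · μ(354/6) = 6 · -1 = -6
  d = 59: Id(59) · μ(354/59) = 59 · 1 = 59
  d = 118: Id(118) · μ(354/118) = 118 · -1 = -118
  d = 177: Id(177) · μ(354/177) = 177 · -1 = -177
  d = 354: Id(354) · μ(354/354) = 354 · 1 = 354
Summing: (Id * μ)(354) = -1 + 2 + 3 + -6 + 59 + -118 + -177 + 354 = 116.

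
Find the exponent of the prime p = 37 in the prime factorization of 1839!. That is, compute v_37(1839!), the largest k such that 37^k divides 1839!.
v_37(1839!) = 50

Legendre's formula: v_p(n!) = Σ_{k ≥ 1} ⌊n / p^k⌋. For p = 37, n = 1839, the terms are:
  ⌊1839/37^1⌋ = ⌊1839/37⌋ = 49
  ⌊1839/37^2⌋ = ⌊1839/1369⌋ = 1
(the next term ⌊1839/37^3⌋ = 0, terminating the sum). Summing: v_37(1839!) = 49 + 1 = 50.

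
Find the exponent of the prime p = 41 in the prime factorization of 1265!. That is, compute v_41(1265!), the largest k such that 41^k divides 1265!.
v_41(1265!) = 30

Legendre's formula: v_p(n!) = Σ_{k ≥ 1} ⌊n / p^k⌋. For p = 41, n = 1265, the terms are:
  ⌊1265/41^1⌋ = ⌊1265/41⌋ = 30
(the next term ⌊1265/41^2⌋ = 0, terminating the sum). Summing: v_41(1265!) = 30 = 30.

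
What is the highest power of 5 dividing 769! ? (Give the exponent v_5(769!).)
v_5(769!) = 190

Legendre's formula: v_p(n!) = Σ_{k ≥ 1} ⌊n / p^k⌋. For p = 5, n = 769, the terms are:
  ⌊769/5^1⌋ = ⌊769/5⌋ = 153
  ⌊769/5^2⌋ = ⌊769/25⌋ = 30
  ⌊769/5^3⌋ = ⌊769/125⌋ = 6
  ⌊769/5^4⌋ = ⌊769/625⌋ = 1
(the next term ⌊769/5^5⌋ = 0, terminating the sum). Summing: v_5(769!) = 153 + 30 + 6 + 1 = 190.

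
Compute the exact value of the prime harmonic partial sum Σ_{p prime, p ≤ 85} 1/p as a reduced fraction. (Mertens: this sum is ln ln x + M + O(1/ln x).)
Σ 1/p = 475714535349241099037539188841003/267064515689275851355624017992790

π(85) = 23, so the primes ≤ 85 are [2, 3, 5, 7, 11, 13, 17, 19, 23, 29, 31, 37, 41, 43, 47, 53, 59, 61, 67, 71, 73, 79, 83]. Summing 1/p over these primes: 475714535349241099037539188841003/267064515689275851355624017992790 ≈ 1.7813. Mertens estimate ln ln(85) + 0.2615 ≈ 1.7527.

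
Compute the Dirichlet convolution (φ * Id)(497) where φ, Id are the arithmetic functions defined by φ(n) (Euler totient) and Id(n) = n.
(φ * Id)(497) = 1833

Divisors of 497: [1, 7, 71, 497]. For each d | 497:
  d = 1: φ(1) · Id(497/1) = 1 · 497 = 497
  d = 7: φ(7) · Id(497/7) = 6 · 71 = 426
  d = 71: φ(71) · Id(497/71) = 70 · 7 = 490
  d = 497: φ(497) · Id(497/497) = 420 · 1 = 420
Summing: (φ * Id)(497) = 497 + 426 + 490 + 420 = 1833.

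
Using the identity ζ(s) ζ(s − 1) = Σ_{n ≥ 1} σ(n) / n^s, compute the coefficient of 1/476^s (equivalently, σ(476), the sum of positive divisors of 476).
σ(476) = 1008

In the product (Σ m^0/m^s)(Σ k / k^s) = Σ (Σ_{d | n} d) / n^s, the coefficient of 1/n^s is σ(n) = Σ_{d | n} d. For n = 476, divisors are [1, 2, 4, 7, 14, 17, 28, 34, 68, 119, 238, 476]; summing: σ(476) = 1008.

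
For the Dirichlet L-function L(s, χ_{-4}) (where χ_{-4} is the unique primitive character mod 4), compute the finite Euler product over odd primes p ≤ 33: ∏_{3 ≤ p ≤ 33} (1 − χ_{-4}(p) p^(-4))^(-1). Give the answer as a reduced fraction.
∏ = 1870816715381797956556539609218365/1891731462842378884815364370202624

The odd primes p ≤ 33 are [3, 5, 7, 11, 13, 17, 19, 23, 29, 31]. For each, χ(p) = 1 if p ≡ 1 mod 4, χ(p) = −1 if p ≡ 3 mod 4. Taking (1 − χ(p)/p^4)^(-1) = p^4/(p^4 − χ(p)): (1 − (-1)/3^4)^(-1) · (1 − (1)/5^4)^(-1) · (1 − (-1)/7^4)^(-1) · (1 − (-1)/11^4)^(-1) · (1 − (1)/13^4)^(-1) · (1 − (1)/17^4)^(-1) · (1 − (-1)/19^4)^(-1) · (1 − (-1)/23^4)^(-1) · (1 − (1)/29^4)^(-1) · (1 − (-1)/31^4)^(-1) = 1870816715381797956556539609218365/1891731462842378884815364370202624.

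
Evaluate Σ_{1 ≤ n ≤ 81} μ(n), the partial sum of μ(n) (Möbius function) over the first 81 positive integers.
Σ_{n ≤ 81} μ(n) = -4

Compute μ(n) for each 1 ≤ n ≤ 81: μ(1) = 1, μ(2) = -1, μ(3) = -1, μ(4) = 0, μ(5) = -1, μ(6) = 1, μ(7) = -1, μ(8) = 0, μ(9) = 0, μ(10) = 1, μ(11) = -1, μ(12) = 0, μ(13) = -1, μ(14) = 1, μ(15) = 1, μ(16) = 0, μ(17) = -1, μ(18) = 0, μ(19) = -1, μ(20) = 0, μ(21) = 1, μ(22) = 1, μ(23) = -1, μ(24) = 0, μ(25) = 0, μ(26) = 1, μ(27) = 0, μ(28) = 0, μ(29) = -1, μ(30) = -1, μ(31) = -1, μ(32) = 0, μ(33) = 1, μ(34) = 1, μ(35) = 1, μ(36) = 0, μ(37) = -1, μ(38) = 1, μ(39) = 1, μ(40) = 0, μ(41) = -1, μ(42) = -1, μ(43) = -1, μ(44) = 0, μ(45) = 0, μ(46) = 1, μ(47) = -1, μ(48) = 0, μ(49) = 0, μ(50) = 0, μ(51) = 1, μ(52) = 0, μ(53) = -1, μ(54) = 0, μ(55) = 1, μ(56) = 0, μ(57) = 1, μ(58) = 1, μ(59) = -1, μ(60) = 0, μ(61) = -1, μ(62) = 1, μ(63) = 0, μ(64) = 0, μ(65) = 1, μ(66) = -1, μ(67) = -1, μ(68) = 0, μ(69) = 1, μ(70) = -1, μ(71) = -1, μ(72) = 0, μ(73) = -1, μ(74) = 1, μ(75) = 0, μ(76) = 0, μ(77) = 1, μ(78) = -1, μ(79) = -1, μ(80) = 0, μ(81) = 0. Summing all 81 values: -4. (Mertens function M(x) = Σ_{n ≤ x} μ(n); on average M(x) should be small (PNT ⟺ M(x) = o(x)).)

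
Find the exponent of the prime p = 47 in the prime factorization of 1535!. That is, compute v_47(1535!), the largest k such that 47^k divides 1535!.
v_47(1535!) = 32

Legendre's formula: v_p(n!) = Σ_{k ≥ 1} ⌊n / p^k⌋. For p = 47, n = 1535, the terms are:
  ⌊1535/47^1⌋ = ⌊1535/47⌋ = 32
(the next term ⌊1535/47^2⌋ = 0, terminating the sum). Summing: v_47(1535!) = 32 = 32.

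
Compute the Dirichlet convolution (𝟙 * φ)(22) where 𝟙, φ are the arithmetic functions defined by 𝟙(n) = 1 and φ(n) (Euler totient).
(𝟙 * φ)(22) = 22

Divisors of 22: [1, 2, 11, 22]. For each d | 22:
  d = 1: 𝟙(1) · φ(22/1) = 1 · 10 = 10
  d = 2: 𝟙(2) · φ(22/2) = 1 · 10 = 10
  d = 11: 𝟙(11) · φ(22/11) = 1 · 1 = 1
  d = 22: 𝟙(22) · φ(22/22) = 1 · 1 = 1
Summing: (𝟙 * φ)(22) = 10 + 10 + 1 + 1 = 22.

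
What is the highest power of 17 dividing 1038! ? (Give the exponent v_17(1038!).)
v_17(1038!) = 64

Legendre's formula: v_p(n!) = Σ_{k ≥ 1} ⌊n / p^k⌋. For p = 17, n = 1038, the terms are:
  ⌊1038/17^1⌋ = ⌊1038/17⌋ = 61
  ⌊1038/17^2⌋ = ⌊1038/289⌋ = 3
(the next term ⌊1038/17^3⌋ = 0, terminating the sum). Summing: v_17(1038!) = 61 + 3 = 64.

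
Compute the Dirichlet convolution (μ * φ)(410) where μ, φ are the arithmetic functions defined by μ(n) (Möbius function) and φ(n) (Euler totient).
(μ * φ)(410) = 0

Divisors of 410: [1, 2, 5, 10, 41, 82, 205, 410]. For each d | 410:
  d = 1: μ(1) · φ(410/1) = 1 · 160 = 160
  d = 2: μ(2) · φ(410/2) = -1 · 160 = -160
  d = 5: μ(5) · φ(410/5) = -1 · 40 = -40
  d = 10: μ(10) · φ(410/10) = 1 · 40 = 40
  d = 41: μ(41) · φ(410/41) = -1 · 4 = -4
  d = 82: μ(82) · φ(410/82) = 1 · 4 = 4
  d = 205: μ(205) · φ(410/205) = 1 · 1 = 1
  d = 410: μ(410) · φ(410/410) = -1 · 1 = -1
Summing: (μ * φ)(410) = 160 + -160 + -40 + 40 + -4 + 4 + 1 + -1 = 0.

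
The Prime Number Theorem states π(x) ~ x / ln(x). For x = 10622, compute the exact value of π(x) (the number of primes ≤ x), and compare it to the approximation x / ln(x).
π(10622) = 1295;  x/ln(x) ≈ 1145.76;  relative error ≈ 11.52%.

Directly count primes up to 10622: π(10622) = 1295. The PNT approximation gives 10622/ln(10622) ≈ 10622/9.27068 ≈ 1145.76. Relative error (π(x) − x/ln(x)) / π(x) ≈ 11.52%; the approximation is known to undercount slightly (Li(x) is a better estimate).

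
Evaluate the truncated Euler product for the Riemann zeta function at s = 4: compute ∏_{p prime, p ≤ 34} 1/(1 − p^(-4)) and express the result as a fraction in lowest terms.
∏ = 44480956869217573792253389310087/41097743855049154662236160000000

The primes p ≤ 34 are [2, 3, 5, 7, 11, 13, 17, 19, 23, 29, 31]. For each prime, (1 − 1/p^4)^(-1) = p^4 / (p^4 − 1). The product is (1 − 1/2^4)^(-1), (1 − 1/3^4)^(-1), (1 − 1/5^4)^(-1), (1 − 1/7^4)^(-1), (1 − 1/11^4)^(-1), (1 − 1/13^4)^(-1), (1 − 1/17^4)^(-1), (1 − 1/19^4)^(-1), (1 − 1/23^4)^(-1), (1 − 1/29^4)^(-1), (1 − 1/31^4)^(-1) = ∏ p^4 / (p^4 − 1) = 44480956869217573792253389310087/41097743855049154662236160000000.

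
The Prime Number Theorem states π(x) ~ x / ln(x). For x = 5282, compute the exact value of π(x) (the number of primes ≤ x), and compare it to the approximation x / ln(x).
π(5282) = 701;  x/ln(x) ≈ 616.19;  relative error ≈ 12.10%.

Directly count primes up to 5282: π(5282) = 701. The PNT approximation gives 5282/ln(5282) ≈ 5282/8.57206 ≈ 616.19. Relative error (π(x) − x/ln(x)) / π(x) ≈ 12.10%; the approximation is known to undercount slightly (Li(x) is a better estimate).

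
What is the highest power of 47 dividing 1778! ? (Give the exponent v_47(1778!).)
v_47(1778!) = 37

Legendre's formula: v_p(n!) = Σ_{k ≥ 1} ⌊n / p^k⌋. For p = 47, n = 1778, the terms are:
  ⌊1778/47^1⌋ = ⌊1778/47⌋ = 37
(the next term ⌊1778/47^2⌋ = 0, terminating the sum). Summing: v_47(1778!) = 37 = 37.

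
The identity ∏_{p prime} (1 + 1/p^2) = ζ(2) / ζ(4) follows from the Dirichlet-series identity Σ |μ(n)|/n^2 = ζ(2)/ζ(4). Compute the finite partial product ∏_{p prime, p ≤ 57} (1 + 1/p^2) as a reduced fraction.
∏ = 5396954168104720000000000/3563579332076505044832837

The primes p ≤ 57 are [2, 3, 5, 7, 11, 13, 17, 19, 23, 29, 31, 37, 41, 43, 47, 53]. For each, (1 + 1/p^2) = (p^2 + 1)/p^2. Multiplying these fractions over p ∈ [2, 3, 5, 7, 11, 13, 17, 19, 23, 29, 31, 37, 41, 43, 47, 53] gives 5396954168104720000000000/3563579332076505044832837. (In the limit P → ∞ this tends to ζ(2)/ζ(4).)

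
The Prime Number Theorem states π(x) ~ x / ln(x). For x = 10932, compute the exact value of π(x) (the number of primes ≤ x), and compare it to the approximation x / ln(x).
π(10932) = 1327;  x/ln(x) ≈ 1175.55;  relative error ≈ 11.41%.

Directly count primes up to 10932: π(10932) = 1327. The PNT approximation gives 10932/ln(10932) ≈ 10932/9.29945 ≈ 1175.55. Relative error (π(x) − x/ln(x)) / π(x) ≈ 11.41%; the approximation is known to undercount slightly (Li(x) is a better estimate).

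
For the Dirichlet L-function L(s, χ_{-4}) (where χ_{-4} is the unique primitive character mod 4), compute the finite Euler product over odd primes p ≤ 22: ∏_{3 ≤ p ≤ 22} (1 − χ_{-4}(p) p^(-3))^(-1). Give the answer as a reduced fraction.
∏ = 2463517706231725/2542314678779904

The odd primes p ≤ 22 are [3, 5, 7, 11, 13, 17, 19]. For each, χ(p) = 1 if p ≡ 1 mod 4, χ(p) = −1 if p ≡ 3 mod 4. Taking (1 − χ(p)/p^3)^(-1) = p^3/(p^3 − χ(p)): (1 − (-1)/3^3)^(-1) · (1 − (1)/5^3)^(-1) · (1 − (-1)/7^3)^(-1) · (1 − (-1)/11^3)^(-1) · (1 − (1)/13^3)^(-1) · (1 − (1)/17^3)^(-1) · (1 − (-1)/19^3)^(-1) = 2463517706231725/2542314678779904.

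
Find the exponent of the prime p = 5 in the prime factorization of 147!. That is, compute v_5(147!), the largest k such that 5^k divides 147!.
v_5(147!) = 35

Legendre's formula: v_p(n!) = Σ_{k ≥ 1} ⌊n / p^k⌋. For p = 5, n = 147, the terms are:
  ⌊147/5^1⌋ = ⌊147/5⌋ = 29
  ⌊147/5^2⌋ = ⌊147/25⌋ = 5
  ⌊147/5^3⌋ = ⌊147/125⌋ = 1
(the next term ⌊147/5^4⌋ = 0, terminating the sum). Summing: v_5(147!) = 29 + 5 + 1 = 35.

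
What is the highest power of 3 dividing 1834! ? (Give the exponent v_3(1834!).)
v_3(1834!) = 912

Legendre's formula: v_p(n!) = Σ_{k ≥ 1} ⌊n / p^k⌋. For p = 3, n = 1834, the terms are:
  ⌊1834/3^1⌋ = ⌊1834/3⌋ = 611
  ⌊1834/3^2⌋ = ⌊1834/9⌋ = 203
  ⌊1834/3^3⌋ = ⌊1834/27⌋ = 67
  ⌊1834/3^4⌋ = ⌊1834/81⌋ = 22
  ⌊1834/3^5⌋ = ⌊1834/243⌋ = 7
  ⌊1834/3^6⌋ = ⌊1834/729⌋ = 2
(the next term ⌊1834/3^7⌋ = 0, terminating the sum). Summing: v_3(1834!) = 611 + 203 + 67 + 22 + 7 + 2 = 912.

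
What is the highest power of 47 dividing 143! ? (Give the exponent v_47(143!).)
v_47(143!) = 3

Legendre's formula: v_p(n!) = Σ_{k ≥ 1} ⌊n / p^k⌋. For p = 47, n = 143, the terms are:
  ⌊143/47^1⌋ = ⌊143/47⌋ = 3
(the next term ⌊143/47^2⌋ = 0, terminating the sum). Summing: v_47(143!) = 3 = 3.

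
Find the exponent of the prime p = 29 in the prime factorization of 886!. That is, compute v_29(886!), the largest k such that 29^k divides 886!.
v_29(886!) = 31

Legendre's formula: v_p(n!) = Σ_{k ≥ 1} ⌊n / p^k⌋. For p = 29, n = 886, the terms are:
  ⌊886/29^1⌋ = ⌊886/29⌋ = 30
  ⌊886/29^2⌋ = ⌊886/841⌋ = 1
(the next term ⌊886/29^3⌋ = 0, terminating the sum). Summing: v_29(886!) = 30 + 1 = 31.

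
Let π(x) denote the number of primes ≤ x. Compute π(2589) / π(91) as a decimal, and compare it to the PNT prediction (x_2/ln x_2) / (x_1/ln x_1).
π(2589)/π(91) = 376/24 ≈ 15.6667;  PNT prediction ≈ 16.3298.

π(91) = 24 and π(2589) = 376, so π(2589)/π(91) ≈ 15.6667. The PNT-predicted ratio is (2589/ln(2589)) / (91/ln(91)) ≈ 16.3298. The two agree to within a few percent, as expected.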